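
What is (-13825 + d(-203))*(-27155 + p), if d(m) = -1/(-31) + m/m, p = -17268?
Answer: 614102119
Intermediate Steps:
d(m) = 32/31 (d(m) = -1*(-1/31) + 1 = 1/31 + 1 = 32/31)
(-13825 + d(-203))*(-27155 + p) = (-13825 + 32/31)*(-27155 - 17268) = -428543/31*(-44423) = 614102119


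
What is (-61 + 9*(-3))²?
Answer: 7744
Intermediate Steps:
(-61 + 9*(-3))² = (-61 - 27)² = (-88)² = 7744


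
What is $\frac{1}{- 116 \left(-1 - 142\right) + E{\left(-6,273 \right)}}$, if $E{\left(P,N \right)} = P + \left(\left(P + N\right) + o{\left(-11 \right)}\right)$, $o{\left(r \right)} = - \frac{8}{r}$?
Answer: $\frac{11}{185347} \approx 5.9348 \cdot 10^{-5}$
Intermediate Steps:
$E{\left(P,N \right)} = \frac{8}{11} + N + 2 P$ ($E{\left(P,N \right)} = P - \left(- \frac{8}{11} - N - P\right) = P + \left(\left(N + P\right) + \frac{8}{11}\right) = P + \left(\frac{8}{11} + N + P\right) = \frac{8}{11} + N + 2 P$)
$\frac{1}{- 116 \left(-1 - 142\right) + E{\left(-6,273 \right)}} = \frac{1}{- 116 \left(-1 - 142\right) + \left(\frac{8}{11} + 273 + 2 \left(-6\right)\right)} = \frac{1}{\left(-116\right) \left(-143\right) + \left(\frac{8}{11} + 273 - 12\right)} = \frac{1}{16588 + \frac{2879}{11}} = \frac{1}{\frac{185347}{11}} = \frac{11}{185347}$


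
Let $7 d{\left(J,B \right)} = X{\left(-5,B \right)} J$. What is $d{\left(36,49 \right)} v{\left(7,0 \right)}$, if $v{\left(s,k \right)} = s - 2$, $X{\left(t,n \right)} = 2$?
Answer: $\frac{360}{7} \approx 51.429$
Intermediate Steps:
$v{\left(s,k \right)} = -2 + s$ ($v{\left(s,k \right)} = s - 2 = -2 + s$)
$d{\left(J,B \right)} = \frac{2 J}{7}$
$d{\left(36,49 \right)} v{\left(7,0 \right)} = \frac{2}{7} \cdot 36 \left(-2 + 7\right) = \frac{72}{7} \cdot 5 = \frac{360}{7}$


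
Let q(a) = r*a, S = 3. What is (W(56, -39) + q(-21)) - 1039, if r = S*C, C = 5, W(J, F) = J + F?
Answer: -1337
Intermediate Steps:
W(J, F) = F + J
r = 15 (r = 3*5 = 15)
q(a) = 15*a
(W(56, -39) + q(-21)) - 1039 = ((-39 + 56) + 15*(-21)) - 1039 = (17 - 315) - 1039 = -298 - 1039 = -1337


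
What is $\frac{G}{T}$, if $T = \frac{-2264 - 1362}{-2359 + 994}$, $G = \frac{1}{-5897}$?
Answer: $- \frac{195}{3054646} \approx -6.3837 \cdot 10^{-5}$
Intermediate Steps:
$G = - \frac{1}{5897} \approx -0.00016958$
$T = \frac{518}{195}$ ($T = - \frac{3626}{-1365} = \left(-3626\right) \left(- \frac{1}{1365}\right) = \frac{518}{195} \approx 2.6564$)
$\frac{G}{T} = - \frac{1}{5897 \cdot \frac{518}{195}} = \left(- \frac{1}{5897}\right) \frac{195}{518} = - \frac{195}{3054646}$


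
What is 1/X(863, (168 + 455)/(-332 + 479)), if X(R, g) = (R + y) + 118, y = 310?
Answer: 1/1291 ≈ 0.00077459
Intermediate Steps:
X(R, g) = 428 + R (X(R, g) = (R + 310) + 118 = (310 + R) + 118 = 428 + R)
1/X(863, (168 + 455)/(-332 + 479)) = 1/(428 + 863) = 1/1291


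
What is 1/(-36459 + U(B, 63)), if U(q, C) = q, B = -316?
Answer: -1/36775 ≈ -2.7192e-5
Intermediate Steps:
1/(-36459 + U(B, 63)) = 1/(-36459 - 316) = 1/(-36775) = -1/36775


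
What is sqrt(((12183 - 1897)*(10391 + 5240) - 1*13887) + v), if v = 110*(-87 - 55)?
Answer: sqrt(160750959) ≈ 12679.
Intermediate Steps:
v = -15620 (v = 110*(-142) = -15620)
sqrt(((12183 - 1897)*(10391 + 5240) - 1*13887) + v) = sqrt(((12183 - 1897)*(10391 + 5240) - 1*13887) - 15620) = sqrt((10286*15631 - 13887) - 15620) = sqrt((160780466 - 13887) - 15620) = sqrt(160766579 - 15620) = sqrt(160750959)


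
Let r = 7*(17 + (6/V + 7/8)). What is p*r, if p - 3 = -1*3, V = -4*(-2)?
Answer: 0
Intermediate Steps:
V = 8
p = 0 (p = 3 - 1*3 = 3 - 3 = 0)
r = 1043/8 (r = 7*(17 + (6/8 + 7/8)) = 7*(17 + (6*(1/8) + 7*(1/8))) = 7*(17 + (3/4 + 7/8)) = 7*(17 + 13/8) = 7*(149/8) = 1043/8 ≈ 130.38)
p*r = 0*(1043/8) = 0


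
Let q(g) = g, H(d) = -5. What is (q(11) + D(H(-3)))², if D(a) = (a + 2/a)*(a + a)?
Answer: 4225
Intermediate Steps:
D(a) = 2*a*(a + 2/a) (D(a) = (a + 2/a)*(2*a) = 2*a*(a + 2/a))
(q(11) + D(H(-3)))² = (11 + (4 + 2*(-5)²))² = (11 + (4 + 2*25))² = (11 + (4 + 50))² = (11 + 54)² = 65² = 4225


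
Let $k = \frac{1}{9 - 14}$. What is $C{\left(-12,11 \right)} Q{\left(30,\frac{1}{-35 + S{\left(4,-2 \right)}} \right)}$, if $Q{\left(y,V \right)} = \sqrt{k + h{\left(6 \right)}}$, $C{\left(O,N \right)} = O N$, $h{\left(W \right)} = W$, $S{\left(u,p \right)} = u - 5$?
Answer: $- \frac{132 \sqrt{145}}{5} \approx -317.9$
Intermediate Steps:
$S{\left(u,p \right)} = -5 + u$ ($S{\left(u,p \right)} = u - 5 = -5 + u$)
$k = - \frac{1}{5}$ ($k = \frac{1}{-5} = - \frac{1}{5} \approx -0.2$)
$C{\left(O,N \right)} = N O$
$Q{\left(y,V \right)} = \frac{\sqrt{145}}{5}$ ($Q{\left(y,V \right)} = \sqrt{- \frac{1}{5} + 6} = \sqrt{\frac{29}{5}} = \frac{\sqrt{145}}{5}$)
$C{\left(-12,11 \right)} Q{\left(30,\frac{1}{-35 + S{\left(4,-2 \right)}} \right)} = 11 \left(-12\right) \frac{\sqrt{145}}{5} = - 132 \frac{\sqrt{145}}{5} = - \frac{132 \sqrt{145}}{5}$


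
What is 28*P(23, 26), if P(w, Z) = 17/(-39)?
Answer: -476/39 ≈ -12.205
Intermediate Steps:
P(w, Z) = -17/39 (P(w, Z) = 17*(-1/39) = -17/39)
28*P(23, 26) = 28*(-17/39) = -476/39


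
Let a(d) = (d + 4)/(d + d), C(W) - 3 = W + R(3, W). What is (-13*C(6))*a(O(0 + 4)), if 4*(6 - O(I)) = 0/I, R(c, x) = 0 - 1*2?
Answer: -455/6 ≈ -75.833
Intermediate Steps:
R(c, x) = -2 (R(c, x) = 0 - 2 = -2)
O(I) = 6 (O(I) = 6 - 0/I = 6 - ¼*0 = 6 + 0 = 6)
C(W) = 1 + W (C(W) = 3 + (W - 2) = 3 + (-2 + W) = 1 + W)
a(d) = (4 + d)/(2*d) (a(d) = (4 + d)/((2*d)) = (4 + d)*(1/(2*d)) = (4 + d)/(2*d))
(-13*C(6))*a(O(0 + 4)) = (-13*(1 + 6))*((½)*(4 + 6)/6) = (-13*7)*((½)*(⅙)*10) = -91*⅚ = -455/6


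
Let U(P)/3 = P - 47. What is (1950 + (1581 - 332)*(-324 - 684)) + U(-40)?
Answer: -1257303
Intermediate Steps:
U(P) = -141 + 3*P (U(P) = 3*(P - 47) = 3*(-47 + P) = -141 + 3*P)
(1950 + (1581 - 332)*(-324 - 684)) + U(-40) = (1950 + (1581 - 332)*(-324 - 684)) + (-141 + 3*(-40)) = (1950 + 1249*(-1008)) + (-141 - 120) = (1950 - 1258992) - 261 = -1257042 - 261 = -1257303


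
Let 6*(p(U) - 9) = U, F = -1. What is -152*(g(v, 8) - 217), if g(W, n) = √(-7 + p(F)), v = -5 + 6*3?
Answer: 32984 - 76*√66/3 ≈ 32778.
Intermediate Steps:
p(U) = 9 + U/6
v = 13 (v = -5 + 18 = 13)
g(W, n) = √66/6 (g(W, n) = √(-7 + (9 + (⅙)*(-1))) = √(-7 + (9 - ⅙)) = √(-7 + 53/6) = √(11/6) = √66/6)
-152*(g(v, 8) - 217) = -152*(√66/6 - 217) = -152*(-217 + √66/6) = 32984 - 76*√66/3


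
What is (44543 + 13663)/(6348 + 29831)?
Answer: 58206/36179 ≈ 1.6088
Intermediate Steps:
(44543 + 13663)/(6348 + 29831) = 58206/36179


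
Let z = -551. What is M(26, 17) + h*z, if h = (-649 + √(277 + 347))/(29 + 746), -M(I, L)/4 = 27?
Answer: 273899/775 - 2204*√39/775 ≈ 335.66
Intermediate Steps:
M(I, L) = -108 (M(I, L) = -4*27 = -108)
h = -649/775 + 4*√39/775 (h = (-649 + √624)/775 = (-649 + 4*√39)*(1/775) = -649/775 + 4*√39/775 ≈ -0.80519)
M(26, 17) + h*z = -108 + (-649/775 + 4*√39/775)*(-551) = -108 + (357599/775 - 2204*√39/775) = 273899/775 - 2204*√39/775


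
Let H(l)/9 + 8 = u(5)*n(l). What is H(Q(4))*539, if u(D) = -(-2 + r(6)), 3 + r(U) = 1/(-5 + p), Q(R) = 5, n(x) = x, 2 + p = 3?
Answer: 354123/4 ≈ 88531.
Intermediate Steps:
p = 1 (p = -2 + 3 = 1)
r(U) = -13/4 (r(U) = -3 + 1/(-5 + 1) = -3 + 1/(-4) = -3 - 1/4 = -13/4)
u(D) = 21/4 (u(D) = -(-2 - 13/4) = -1*(-21/4) = 21/4)
H(l) = -72 + 189*l/4 (H(l) = -72 + 9*(21*l/4) = -72 + 189*l/4)
H(Q(4))*539 = (-72 + (189/4)*5)*539 = (-72 + 945/4)*539 = (657/4)*539 = 354123/4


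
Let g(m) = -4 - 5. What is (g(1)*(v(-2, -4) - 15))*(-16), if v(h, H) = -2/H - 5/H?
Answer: -1908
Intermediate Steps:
g(m) = -9
v(h, H) = -7/H
(g(1)*(v(-2, -4) - 15))*(-16) = -9*(-7/(-4) - 15)*(-16) = -9*(-7*(-1/4) - 15)*(-16) = -9*(7/4 - 15)*(-16) = -9*(-53/4)*(-16) = (477/4)*(-16) = -1908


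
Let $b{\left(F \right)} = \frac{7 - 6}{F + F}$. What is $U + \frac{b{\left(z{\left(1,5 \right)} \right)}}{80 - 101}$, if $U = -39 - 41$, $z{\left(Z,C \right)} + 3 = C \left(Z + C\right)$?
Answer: $- \frac{90721}{1134} \approx -80.001$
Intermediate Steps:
$z{\left(Z,C \right)} = -3 + C \left(C + Z\right)$ ($z{\left(Z,C \right)} = -3 + C \left(Z + C\right) = -3 + C \left(C + Z\right)$)
$b{\left(F \right)} = \frac{1}{2 F}$ ($b{\left(F \right)} = 1 \frac{1}{2 F} = \frac{1}{2 F}$)
$U = -80$ ($U = -39 - 41 = -80$)
$U + \frac{b{\left(z{\left(1,5 \right)} \right)}}{80 - 101} = -80 + \frac{\frac{1}{2} \frac{1}{-3 + 5^{2} + 5 \cdot 1}}{80 - 101} = -80 + \frac{\frac{1}{2} \frac{1}{-3 + 25 + 5}}{-21} = -80 + \frac{1}{2 \cdot 27} \left(- \frac{1}{21}\right) = -80 + \frac{1}{2} \cdot \frac{1}{27} \left(- \frac{1}{21}\right) = -80 + \frac{1}{54} \left(- \frac{1}{21}\right) = -80 - \frac{1}{1134} = - \frac{90721}{1134}$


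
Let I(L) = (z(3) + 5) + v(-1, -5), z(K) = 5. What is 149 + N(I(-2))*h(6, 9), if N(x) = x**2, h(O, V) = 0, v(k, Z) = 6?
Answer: 149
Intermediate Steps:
I(L) = 16 (I(L) = (5 + 5) + 6 = 10 + 6 = 16)
149 + N(I(-2))*h(6, 9) = 149 + 16**2*0 = 149 + 256*0 = 149 + 0 = 149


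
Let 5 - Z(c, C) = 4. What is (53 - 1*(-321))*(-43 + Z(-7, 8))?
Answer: -15708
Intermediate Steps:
Z(c, C) = 1 (Z(c, C) = 5 - 1*4 = 5 - 4 = 1)
(53 - 1*(-321))*(-43 + Z(-7, 8)) = (53 - 1*(-321))*(-43 + 1) = (53 + 321)*(-42) = 374*(-42) = -15708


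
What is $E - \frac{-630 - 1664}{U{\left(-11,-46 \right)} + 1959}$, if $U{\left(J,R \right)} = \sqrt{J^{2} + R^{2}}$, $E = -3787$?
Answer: $- \frac{234198911}{61862} - \frac{37 \sqrt{2237}}{61862} \approx -3785.9$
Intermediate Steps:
$E - \frac{-630 - 1664}{U{\left(-11,-46 \right)} + 1959} = -3787 - \frac{-630 - 1664}{\sqrt{\left(-11\right)^{2} + \left(-46\right)^{2}} + 1959} = -3787 - - \frac{2294}{\sqrt{121 + 2116} + 1959} = -3787 - - \frac{2294}{\sqrt{2237} + 1959} = -3787 - - \frac{2294}{1959 + \sqrt{2237}} = -3787 + \frac{2294}{1959 + \sqrt{2237}}$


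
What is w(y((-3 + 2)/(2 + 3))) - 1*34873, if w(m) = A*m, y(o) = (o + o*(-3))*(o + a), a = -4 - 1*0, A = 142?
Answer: -877789/25 ≈ -35112.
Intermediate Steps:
a = -4 (a = -4 + 0 = -4)
y(o) = -2*o*(-4 + o) (y(o) = (o + o*(-3))*(o - 4) = (o - 3*o)*(-4 + o) = (-2*o)*(-4 + o) = -2*o*(-4 + o))
w(m) = 142*m
w(y((-3 + 2)/(2 + 3))) - 1*34873 = 142*(2*((-3 + 2)/(2 + 3))*(4 - (-3 + 2)/(2 + 3))) - 1*34873 = 142*(2*(-1/5)*(4 - (-1)/5)) - 34873 = 142*(2*(-1*⅕)*(4 - (-1)/5)) - 34873 = 142*(2*(-⅕)*(4 - 1*(-⅕))) - 34873 = 142*(2*(-⅕)*(4 + ⅕)) - 34873 = 142*(2*(-⅕)*(21/5)) - 34873 = 142*(-42/25) - 34873 = -5964/25 - 34873 = -877789/25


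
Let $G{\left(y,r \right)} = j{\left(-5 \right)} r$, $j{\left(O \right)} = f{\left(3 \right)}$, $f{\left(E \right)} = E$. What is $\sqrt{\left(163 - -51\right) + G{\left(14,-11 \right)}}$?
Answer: $\sqrt{181} \approx 13.454$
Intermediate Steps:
$j{\left(O \right)} = 3$
$G{\left(y,r \right)} = 3 r$
$\sqrt{\left(163 - -51\right) + G{\left(14,-11 \right)}} = \sqrt{\left(163 - -51\right) + 3 \left(-11\right)} = \sqrt{\left(163 + 51\right) - 33} = \sqrt{214 - 33} = \sqrt{181}$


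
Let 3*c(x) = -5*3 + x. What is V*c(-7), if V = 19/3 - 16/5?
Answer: -1034/45 ≈ -22.978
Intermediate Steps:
V = 47/15 (V = 19*(⅓) - 16*⅕ = 19/3 - 16/5 = 47/15 ≈ 3.1333)
c(x) = -5 + x/3 (c(x) = (-5*3 + x)/3 = (-15 + x)/3 = -5 + x/3)
V*c(-7) = 47*(-5 + (⅓)*(-7))/15 = 47*(-5 - 7/3)/15 = (47/15)*(-22/3) = -1034/45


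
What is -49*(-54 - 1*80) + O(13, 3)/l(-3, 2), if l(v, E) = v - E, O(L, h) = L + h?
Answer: 32814/5 ≈ 6562.8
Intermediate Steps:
-49*(-54 - 1*80) + O(13, 3)/l(-3, 2) = -49*(-54 - 1*80) + (13 + 3)/(-3 - 1*2) = -49*(-54 - 80) + 16/(-3 - 2) = -49*(-134) + 16/(-5) = 6566 + 16*(-1/5) = 6566 - 16/5 = 32814/5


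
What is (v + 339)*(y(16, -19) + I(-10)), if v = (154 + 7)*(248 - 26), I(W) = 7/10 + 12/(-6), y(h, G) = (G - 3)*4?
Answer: -32220333/10 ≈ -3.2220e+6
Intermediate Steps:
y(h, G) = -12 + 4*G (y(h, G) = (-3 + G)*4 = -12 + 4*G)
I(W) = -13/10 (I(W) = 7*(⅒) + 12*(-⅙) = 7/10 - 2 = -13/10)
v = 35742 (v = 161*222 = 35742)
(v + 339)*(y(16, -19) + I(-10)) = (35742 + 339)*((-12 + 4*(-19)) - 13/10) = 36081*((-12 - 76) - 13/10) = 36081*(-88 - 13/10) = 36081*(-893/10) = -32220333/10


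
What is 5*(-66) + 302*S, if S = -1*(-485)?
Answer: 146140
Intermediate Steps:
S = 485
5*(-66) + 302*S = 5*(-66) + 302*485 = -330 + 146470 = 146140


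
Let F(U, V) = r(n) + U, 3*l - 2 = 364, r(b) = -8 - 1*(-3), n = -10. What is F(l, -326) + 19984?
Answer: 20101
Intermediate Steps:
r(b) = -5 (r(b) = -8 + 3 = -5)
l = 122 (l = ⅔ + (⅓)*364 = ⅔ + 364/3 = 122)
F(U, V) = -5 + U
F(l, -326) + 19984 = (-5 + 122) + 19984 = 117 + 19984 = 20101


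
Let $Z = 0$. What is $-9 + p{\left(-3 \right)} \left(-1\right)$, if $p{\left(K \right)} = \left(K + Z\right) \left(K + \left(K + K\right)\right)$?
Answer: $-36$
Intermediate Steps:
$p{\left(K \right)} = 3 K^{2}$ ($p{\left(K \right)} = \left(K + 0\right) \left(K + \left(K + K\right)\right) = K \left(K + 2 K\right) = K 3 K = 3 K^{2}$)
$-9 + p{\left(-3 \right)} \left(-1\right) = -9 + 3 \left(-3\right)^{2} \left(-1\right) = -9 + 3 \cdot 9 \left(-1\right) = -9 + 27 \left(-1\right) = -9 - 27 = -36$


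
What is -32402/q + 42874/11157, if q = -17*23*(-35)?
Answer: 13248328/8981385 ≈ 1.4751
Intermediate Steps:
q = 13685 (q = -391*(-35) = 13685)
-32402/q + 42874/11157 = -32402/13685 + 42874/11157 = -32402*1/13685 + 42874*(1/11157) = -1906/805 + 42874/11157 = 13248328/8981385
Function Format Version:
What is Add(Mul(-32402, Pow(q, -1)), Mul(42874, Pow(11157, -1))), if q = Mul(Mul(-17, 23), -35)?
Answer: Rational(13248328, 8981385) ≈ 1.4751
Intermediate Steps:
q = 13685 (q = Mul(-391, -35) = 13685)
Add(Mul(-32402, Pow(q, -1)), Mul(42874, Pow(11157, -1))) = Add(Mul(-32402, Pow(13685, -1)), Mul(42874, Pow(11157, -1))) = Add(Mul(-32402, Rational(1, 13685)), Mul(42874, Rational(1, 11157))) = Add(Rational(-1906, 805), Rational(42874, 11157)) = Rational(13248328, 8981385)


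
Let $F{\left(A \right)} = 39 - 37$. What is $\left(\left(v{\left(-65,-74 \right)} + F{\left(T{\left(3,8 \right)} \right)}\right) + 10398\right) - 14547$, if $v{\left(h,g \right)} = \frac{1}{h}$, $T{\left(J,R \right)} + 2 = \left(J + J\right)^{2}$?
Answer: $- \frac{269556}{65} \approx -4147.0$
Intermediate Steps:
$T{\left(J,R \right)} = -2 + 4 J^{2}$ ($T{\left(J,R \right)} = -2 + \left(J + J\right)^{2} = -2 + \left(2 J\right)^{2} = -2 + 4 J^{2}$)
$F{\left(A \right)} = 2$
$\left(\left(v{\left(-65,-74 \right)} + F{\left(T{\left(3,8 \right)} \right)}\right) + 10398\right) - 14547 = \left(\left(\frac{1}{-65} + 2\right) + 10398\right) - 14547 = \left(\left(- \frac{1}{65} + 2\right) + 10398\right) - 14547 = \left(\frac{129}{65} + 10398\right) - 14547 = \frac{675999}{65} - 14547 = - \frac{269556}{65}$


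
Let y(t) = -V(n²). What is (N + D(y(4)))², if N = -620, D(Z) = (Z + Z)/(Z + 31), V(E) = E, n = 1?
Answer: 86508601/225 ≈ 3.8448e+5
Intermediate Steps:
y(t) = -1 (y(t) = -1*1² = -1*1 = -1)
D(Z) = 2*Z/(31 + Z) (D(Z) = (2*Z)/(31 + Z) = 2*Z/(31 + Z))
(N + D(y(4)))² = (-620 + 2*(-1)/(31 - 1))² = (-620 + 2*(-1)/30)² = (-620 + 2*(-1)*(1/30))² = (-620 - 1/15)² = (-9301/15)² = 86508601/225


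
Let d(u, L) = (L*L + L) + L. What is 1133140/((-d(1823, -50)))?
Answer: -56657/120 ≈ -472.14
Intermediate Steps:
d(u, L) = L² + 2*L (d(u, L) = (L² + L) + L = (L + L²) + L = L² + 2*L)
1133140/((-d(1823, -50))) = 1133140/((-(-50)*(2 - 50))) = 1133140/((-(-50)*(-48))) = 1133140/((-1*2400)) = 1133140/(-2400) = 1133140*(-1/2400) = -56657/120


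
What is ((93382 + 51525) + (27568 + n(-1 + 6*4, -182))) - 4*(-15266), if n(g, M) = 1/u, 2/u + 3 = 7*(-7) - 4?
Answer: 233511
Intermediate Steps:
u = -1/28 (u = 2/(-3 + (7*(-7) - 4)) = 2/(-3 + (-49 - 4)) = 2/(-3 - 53) = 2/(-56) = 2*(-1/56) = -1/28 ≈ -0.035714)
n(g, M) = -28 (n(g, M) = 1/(-1/28) = -28)
((93382 + 51525) + (27568 + n(-1 + 6*4, -182))) - 4*(-15266) = ((93382 + 51525) + (27568 - 28)) - 4*(-15266) = (144907 + 27540) + 61064 = 172447 + 61064 = 233511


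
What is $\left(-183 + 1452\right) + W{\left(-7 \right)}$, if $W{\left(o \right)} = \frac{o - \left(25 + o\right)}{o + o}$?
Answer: $\frac{17791}{14} \approx 1270.8$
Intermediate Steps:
$W{\left(o \right)} = - \frac{25}{2 o}$
$\left(-183 + 1452\right) + W{\left(-7 \right)} = \left(-183 + 1452\right) - \frac{25}{2 \left(-7\right)} = 1269 - - \frac{25}{14} = 1269 + \frac{25}{14} = \frac{17791}{14}$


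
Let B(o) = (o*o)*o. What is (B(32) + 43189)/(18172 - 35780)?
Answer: -75957/17608 ≈ -4.3138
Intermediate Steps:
B(o) = o³ (B(o) = o²*o = o³)
(B(32) + 43189)/(18172 - 35780) = (32³ + 43189)/(18172 - 35780) = (32768 + 43189)/(-17608) = 75957*(-1/17608) = -75957/17608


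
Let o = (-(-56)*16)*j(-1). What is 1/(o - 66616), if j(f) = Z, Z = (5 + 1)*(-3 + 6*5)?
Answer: 1/78536 ≈ 1.2733e-5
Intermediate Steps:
Z = 162 (Z = 6*(-3 + 30) = 6*27 = 162)
j(f) = 162
o = 145152 (o = -(-56)*16*162 = -14*(-64)*162 = 896*162 = 145152)
1/(o - 66616) = 1/(145152 - 66616) = 1/78536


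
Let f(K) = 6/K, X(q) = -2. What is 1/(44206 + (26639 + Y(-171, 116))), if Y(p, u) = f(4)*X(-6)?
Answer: 1/70842 ≈ 1.4116e-5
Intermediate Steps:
Y(p, u) = -3 (Y(p, u) = (6/4)*(-2) = (6*(¼))*(-2) = (3/2)*(-2) = -3)
1/(44206 + (26639 + Y(-171, 116))) = 1/(44206 + (26639 - 3)) = 1/(44206 + 26636) = 1/70842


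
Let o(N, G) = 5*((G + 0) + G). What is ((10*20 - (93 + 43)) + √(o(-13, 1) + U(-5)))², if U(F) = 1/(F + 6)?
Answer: (64 + √11)² ≈ 4531.5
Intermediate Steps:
o(N, G) = 10*G (o(N, G) = 5*(G + G) = 5*(2*G) = 10*G)
U(F) = 1/(6 + F)
((10*20 - (93 + 43)) + √(o(-13, 1) + U(-5)))² = ((10*20 - (93 + 43)) + √(10*1 + 1/(6 - 5)))² = ((200 - 1*136) + √(10 + 1/1))² = ((200 - 136) + √(10 + 1))² = (64 + √11)²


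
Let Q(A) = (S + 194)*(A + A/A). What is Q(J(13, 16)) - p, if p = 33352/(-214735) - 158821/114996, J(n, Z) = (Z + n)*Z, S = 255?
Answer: 5155705008111127/24693666060 ≈ 2.0879e+5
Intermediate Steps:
J(n, Z) = Z*(Z + n)
p = -37939774027/24693666060 (p = 33352*(-1/214735) - 158821*1/114996 = -33352/214735 - 158821/114996 = -37939774027/24693666060 ≈ -1.5364)
Q(A) = 449 + 449*A (Q(A) = (255 + 194)*(A + A/A) = 449*(A + 1) = 449*(1 + A) = 449 + 449*A)
Q(J(13, 16)) - p = (449 + 449*(16*(16 + 13))) - 1*(-37939774027/24693666060) = (449 + 449*(16*29)) + 37939774027/24693666060 = (449 + 449*464) + 37939774027/24693666060 = (449 + 208336) + 37939774027/24693666060 = 208785 + 37939774027/24693666060 = 5155705008111127/24693666060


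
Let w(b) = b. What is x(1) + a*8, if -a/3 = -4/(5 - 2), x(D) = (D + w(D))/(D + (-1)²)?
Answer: 33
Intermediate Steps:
x(D) = 2*D/(1 + D) (x(D) = (D + D)/(D + (-1)²) = (2*D)/(D + 1) = (2*D)/(1 + D) = 2*D/(1 + D))
a = 4 (a = -3*(-4)/(5 - 2) = -3*(-4)/3 = -(-4) = -3*(-4/3) = 4)
x(1) + a*8 = 2*1/(1 + 1) + 4*8 = 2*1/2 + 32 = 2*1*(½) + 32 = 1 + 32 = 33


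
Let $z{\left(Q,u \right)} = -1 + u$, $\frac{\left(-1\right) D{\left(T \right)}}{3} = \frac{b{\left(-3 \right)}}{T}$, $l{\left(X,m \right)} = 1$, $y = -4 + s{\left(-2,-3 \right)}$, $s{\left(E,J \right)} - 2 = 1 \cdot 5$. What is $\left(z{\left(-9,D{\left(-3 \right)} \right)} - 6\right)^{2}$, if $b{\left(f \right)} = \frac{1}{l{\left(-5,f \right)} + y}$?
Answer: $\frac{729}{16} \approx 45.563$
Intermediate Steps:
$s{\left(E,J \right)} = 7$ ($s{\left(E,J \right)} = 2 + 1 \cdot 5 = 2 + 5 = 7$)
$y = 3$ ($y = -4 + 7 = 3$)
$b{\left(f \right)} = \frac{1}{4}$ ($b{\left(f \right)} = \frac{1}{1 + 3} = \frac{1}{4}$)
$D{\left(T \right)} = - \frac{3}{4 T}$ ($D{\left(T \right)} = - 3 \frac{1}{4 T} = - \frac{3}{4 T}$)
$\left(z{\left(-9,D{\left(-3 \right)} \right)} - 6\right)^{2} = \left(\left(-1 - \frac{3}{4 \left(-3\right)}\right) - 6\right)^{2} = \left(\left(-1 - - \frac{1}{4}\right) - 6\right)^{2} = \left(\left(-1 + \frac{1}{4}\right) - 6\right)^{2} = \left(- \frac{3}{4} - 6\right)^{2} = \left(- \frac{27}{4}\right)^{2} = \frac{729}{16}$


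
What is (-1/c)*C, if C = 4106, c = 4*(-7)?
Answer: 2053/14 ≈ 146.64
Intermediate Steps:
c = -28
(-1/c)*C = -1/(-28)*4106 = -1*(-1/28)*4106 = (1/28)*4106 = 2053/14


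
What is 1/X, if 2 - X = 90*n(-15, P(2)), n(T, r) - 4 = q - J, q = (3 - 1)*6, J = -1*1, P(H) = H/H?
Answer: -1/1528 ≈ -0.00065445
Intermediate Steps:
P(H) = 1
J = -1
q = 12 (q = 2*6 = 12)
n(T, r) = 17 (n(T, r) = 4 + (12 - 1*(-1)) = 4 + (12 + 1) = 4 + 13 = 17)
X = -1528 (X = 2 - 90*17 = 2 - 1*1530 = 2 - 1530 = -1528)
1/X = 1/(-1528) = -1/1528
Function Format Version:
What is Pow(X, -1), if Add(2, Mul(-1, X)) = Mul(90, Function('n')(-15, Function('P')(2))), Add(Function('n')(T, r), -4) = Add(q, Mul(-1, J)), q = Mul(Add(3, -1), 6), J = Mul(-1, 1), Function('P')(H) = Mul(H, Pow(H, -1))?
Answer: Rational(-1, 1528) ≈ -0.00065445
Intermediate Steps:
Function('P')(H) = 1
J = -1
q = 12 (q = Mul(2, 6) = 12)
Function('n')(T, r) = 17 (Function('n')(T, r) = Add(4, Add(12, Mul(-1, -1))) = Add(4, Add(12, 1)) = Add(4, 13) = 17)
X = -1528 (X = Add(2, Mul(-1, Mul(90, 17))) = Add(2, Mul(-1, 1530)) = Add(2, -1530) = -1528)
Pow(X, -1) = Pow(-1528, -1) = Rational(-1, 1528)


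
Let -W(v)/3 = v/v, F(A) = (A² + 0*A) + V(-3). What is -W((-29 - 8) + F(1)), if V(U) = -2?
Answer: 3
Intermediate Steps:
F(A) = -2 + A² (F(A) = (A² + 0*A) - 2 = (A² + 0) - 2 = A² - 2 = -2 + A²)
W(v) = -3 (W(v) = -3*v/v = -3*1 = -3)
-W((-29 - 8) + F(1)) = -1*(-3) = 3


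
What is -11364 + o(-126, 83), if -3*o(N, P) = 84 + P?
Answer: -34259/3 ≈ -11420.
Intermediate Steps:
o(N, P) = -28 - P/3 (o(N, P) = -(84 + P)/3 = -28 - P/3)
-11364 + o(-126, 83) = -11364 + (-28 - 1/3*83) = -11364 + (-28 - 83/3) = -11364 - 167/3 = -34259/3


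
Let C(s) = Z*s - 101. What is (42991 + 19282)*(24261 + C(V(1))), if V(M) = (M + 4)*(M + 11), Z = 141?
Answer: 2031345260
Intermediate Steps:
V(M) = (4 + M)*(11 + M)
C(s) = -101 + 141*s (C(s) = 141*s - 101 = -101 + 141*s)
(42991 + 19282)*(24261 + C(V(1))) = (42991 + 19282)*(24261 + (-101 + 141*(44 + 1² + 15*1))) = 62273*(24261 + (-101 + 141*(44 + 1 + 15))) = 62273*(24261 + (-101 + 141*60)) = 62273*(24261 + (-101 + 8460)) = 62273*(24261 + 8359) = 62273*32620 = 2031345260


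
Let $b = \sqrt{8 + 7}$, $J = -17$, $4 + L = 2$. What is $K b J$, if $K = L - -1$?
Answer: $17 \sqrt{15} \approx 65.841$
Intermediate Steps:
$L = -2$ ($L = -4 + 2 = -2$)
$K = -1$ ($K = -2 - -1 = -2 + 1 = -1$)
$b = \sqrt{15} \approx 3.873$
$K b J = - \sqrt{15} \left(-17\right) = 17 \sqrt{15}$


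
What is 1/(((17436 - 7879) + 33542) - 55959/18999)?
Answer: 6333/272927314 ≈ 2.3204e-5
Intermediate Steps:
1/(((17436 - 7879) + 33542) - 55959/18999) = 1/((9557 + 33542) - 55959*1/18999) = 1/(43099 - 18653/6333) = 1/(272927314/6333) = 6333/272927314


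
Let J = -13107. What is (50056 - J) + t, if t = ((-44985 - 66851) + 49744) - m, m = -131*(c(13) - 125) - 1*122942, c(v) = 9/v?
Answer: 1400473/13 ≈ 1.0773e+5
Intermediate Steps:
m = -1386550/13 (m = -131*(9/13 - 125) - 1*122942 = -131*(9*(1/13) - 125) - 122942 = -131*(9/13 - 125) - 122942 = -131*(-1616/13) - 122942 = 211696/13 - 122942 = -1386550/13 ≈ -1.0666e+5)
t = 579354/13 (t = ((-44985 - 66851) + 49744) - 1*(-1386550/13) = (-111836 + 49744) + 1386550/13 = -62092 + 1386550/13 = 579354/13 ≈ 44566.)
(50056 - J) + t = (50056 - 1*(-13107)) + 579354/13 = (50056 + 13107) + 579354/13 = 63163 + 579354/13 = 1400473/13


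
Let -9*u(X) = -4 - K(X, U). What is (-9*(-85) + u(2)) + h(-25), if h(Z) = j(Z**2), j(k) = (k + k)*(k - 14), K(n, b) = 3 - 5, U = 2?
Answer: 6880637/9 ≈ 7.6452e+5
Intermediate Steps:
K(n, b) = -2
j(k) = 2*k*(-14 + k) (j(k) = (2*k)*(-14 + k) = 2*k*(-14 + k))
u(X) = 2/9 (u(X) = -(-4 - 1*(-2))/9 = -(-4 + 2)/9 = -1/9*(-2) = 2/9)
h(Z) = 2*Z**2*(-14 + Z**2)
(-9*(-85) + u(2)) + h(-25) = (-9*(-85) + 2/9) + 2*(-25)**2*(-14 + (-25)**2) = (765 + 2/9) + 2*625*(-14 + 625) = 6887/9 + 2*625*611 = 6887/9 + 763750 = 6880637/9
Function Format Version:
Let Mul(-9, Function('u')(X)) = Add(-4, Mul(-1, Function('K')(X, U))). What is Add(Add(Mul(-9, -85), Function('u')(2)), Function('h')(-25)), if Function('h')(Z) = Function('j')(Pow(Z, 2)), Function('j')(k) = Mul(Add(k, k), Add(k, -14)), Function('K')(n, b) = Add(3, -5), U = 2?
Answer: Rational(6880637, 9) ≈ 7.6452e+5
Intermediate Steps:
Function('K')(n, b) = -2
Function('j')(k) = Mul(2, k, Add(-14, k)) (Function('j')(k) = Mul(Mul(2, k), Add(-14, k)) = Mul(2, k, Add(-14, k)))
Function('u')(X) = Rational(2, 9) (Function('u')(X) = Mul(Rational(-1, 9), Add(-4, Mul(-1, -2))) = Mul(Rational(-1, 9), Add(-4, 2)) = Mul(Rational(-1, 9), -2) = Rational(2, 9))
Function('h')(Z) = Mul(2, Pow(Z, 2), Add(-14, Pow(Z, 2)))
Add(Add(Mul(-9, -85), Function('u')(2)), Function('h')(-25)) = Add(Add(Mul(-9, -85), Rational(2, 9)), Mul(2, Pow(-25, 2), Add(-14, Pow(-25, 2)))) = Add(Add(765, Rational(2, 9)), Mul(2, 625, Add(-14, 625))) = Add(Rational(6887, 9), Mul(2, 625, 611)) = Add(Rational(6887, 9), 763750) = Rational(6880637, 9)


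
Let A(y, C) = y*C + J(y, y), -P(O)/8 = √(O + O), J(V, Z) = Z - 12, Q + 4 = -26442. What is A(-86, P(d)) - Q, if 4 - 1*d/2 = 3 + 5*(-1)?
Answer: 26348 + 1376*√6 ≈ 29719.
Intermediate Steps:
Q = -26446 (Q = -4 - 26442 = -26446)
J(V, Z) = -12 + Z
d = 12 (d = 8 - 2*(3 + 5*(-1)) = 8 - 2*(3 - 5) = 8 - 2*(-2) = 8 + 4 = 12)
P(O) = -8*√2*√O (P(O) = -8*√(O + O) = -8*√2*√O)
A(y, C) = -12 + y + C*y (A(y, C) = y*C + (-12 + y) = C*y + (-12 + y) = -12 + y + C*y)
A(-86, P(d)) - Q = (-12 - 86 - 8*√2*√12*(-86)) - 1*(-26446) = (-12 - 86 - 8*√2*2*√3*(-86)) + 26446 = (-12 - 86 - 16*√6*(-86)) + 26446 = (-12 - 86 + 1376*√6) + 26446 = (-98 + 1376*√6) + 26446 = 26348 + 1376*√6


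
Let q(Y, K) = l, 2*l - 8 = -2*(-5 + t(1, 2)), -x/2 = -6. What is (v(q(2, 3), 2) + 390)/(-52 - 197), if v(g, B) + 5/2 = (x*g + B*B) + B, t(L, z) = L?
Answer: -979/498 ≈ -1.9659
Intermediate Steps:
x = 12 (x = -2*(-6) = 12)
l = 8 (l = 4 + (-2*(-5 + 1))/2 = 4 + (-2*(-4))/2 = 4 + (½)*8 = 4 + 4 = 8)
q(Y, K) = 8
v(g, B) = -5/2 + B + B² + 12*g (v(g, B) = -5/2 + ((12*g + B*B) + B) = -5/2 + ((12*g + B²) + B) = -5/2 + ((B² + 12*g) + B) = -5/2 + (B + B² + 12*g) = -5/2 + B + B² + 12*g)
(v(q(2, 3), 2) + 390)/(-52 - 197) = ((-5/2 + 2 + 2² + 12*8) + 390)/(-52 - 197) = ((-5/2 + 2 + 4 + 96) + 390)/(-249) = (199/2 + 390)*(-1/249) = (979/2)*(-1/249) = -979/498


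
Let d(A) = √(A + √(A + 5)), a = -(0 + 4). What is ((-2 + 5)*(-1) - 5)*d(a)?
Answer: -8*I*√3 ≈ -13.856*I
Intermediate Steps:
a = -4 (a = -1*4 = -4)
d(A) = √(A + √(5 + A))
((-2 + 5)*(-1) - 5)*d(a) = ((-2 + 5)*(-1) - 5)*√(-4 + √(5 - 4)) = (3*(-1) - 5)*√(-4 + √1) = (-3 - 5)*√(-4 + 1) = -8*I*√3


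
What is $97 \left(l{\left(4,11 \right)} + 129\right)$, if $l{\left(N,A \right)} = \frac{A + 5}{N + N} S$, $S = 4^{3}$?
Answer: $24929$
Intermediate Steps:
$S = 64$
$l{\left(N,A \right)} = \frac{32 \left(5 + A\right)}{N}$ ($l{\left(N,A \right)} = \frac{A + 5}{N + N} 64 = \frac{5 + A}{2 N} 64 = \frac{32 \left(5 + A\right)}{N}$)
$97 \left(l{\left(4,11 \right)} + 129\right) = 97 \left(\frac{32 \left(5 + 11\right)}{4} + 129\right) = 97 \left(32 \cdot \frac{1}{4} \cdot 16 + 129\right) = 97 \left(128 + 129\right) = 97 \cdot 257 = 24929$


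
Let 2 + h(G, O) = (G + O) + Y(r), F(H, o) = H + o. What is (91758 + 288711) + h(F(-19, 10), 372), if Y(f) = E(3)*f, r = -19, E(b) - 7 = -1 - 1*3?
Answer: 380773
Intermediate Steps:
E(b) = 3 (E(b) = 7 + (-1 - 1*3) = 7 + (-1 - 3) = 7 - 4 = 3)
Y(f) = 3*f
h(G, O) = -59 + G + O (h(G, O) = -2 + ((G + O) + 3*(-19)) = -2 + ((G + O) - 57) = -2 + (-57 + G + O) = -59 + G + O)
(91758 + 288711) + h(F(-19, 10), 372) = (91758 + 288711) + (-59 + (-19 + 10) + 372) = 380469 + (-59 - 9 + 372) = 380469 + 304 = 380773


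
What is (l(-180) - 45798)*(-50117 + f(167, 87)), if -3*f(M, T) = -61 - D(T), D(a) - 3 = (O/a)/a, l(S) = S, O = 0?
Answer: 2303298562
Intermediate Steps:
D(a) = 3 (D(a) = 3 + (0/a)/a = 3 + 0/a = 3 + 0 = 3)
f(M, T) = 64/3 (f(M, T) = -(-61 - 1*3)/3 = -(-61 - 3)/3 = -1/3*(-64) = 64/3)
(l(-180) - 45798)*(-50117 + f(167, 87)) = (-180 - 45798)*(-50117 + 64/3) = -45978*(-150287/3) = 2303298562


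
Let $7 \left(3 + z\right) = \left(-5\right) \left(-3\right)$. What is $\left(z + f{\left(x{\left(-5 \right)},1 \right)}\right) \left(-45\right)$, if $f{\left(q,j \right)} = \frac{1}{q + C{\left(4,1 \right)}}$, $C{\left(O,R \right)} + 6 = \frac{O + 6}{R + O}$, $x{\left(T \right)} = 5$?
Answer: $- \frac{45}{7} \approx -6.4286$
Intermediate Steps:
$z = - \frac{6}{7}$ ($z = -3 + \frac{\left(-5\right) \left(-3\right)}{7} = -3 + \frac{1}{7} \cdot 15 = -3 + \frac{15}{7} = - \frac{6}{7} \approx -0.85714$)
$C{\left(O,R \right)} = -6 + \frac{6 + O}{O + R}$ ($C{\left(O,R \right)} = -6 + \frac{O + 6}{R + O} = -6 + \frac{6 + O}{O + R}$)
$f{\left(q,j \right)} = \frac{1}{-4 + q}$ ($f{\left(q,j \right)} = \frac{1}{q + \frac{6 - 6 - 20}{4 + 1}} = \frac{1}{q + \frac{6 - 6 - 20}{5}} = \frac{1}{q + \frac{1}{5} \left(-20\right)} = \frac{1}{q - 4} = \frac{1}{-4 + q}$)
$\left(z + f{\left(x{\left(-5 \right)},1 \right)}\right) \left(-45\right) = \left(- \frac{6}{7} + \frac{1}{-4 + 5}\right) \left(-45\right) = \left(- \frac{6}{7} + 1^{-1}\right) \left(-45\right) = \left(- \frac{6}{7} + 1\right) \left(-45\right) = \frac{1}{7} \left(-45\right) = - \frac{45}{7}$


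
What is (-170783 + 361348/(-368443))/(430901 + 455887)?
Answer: -2996388677/15558611004 ≈ -0.19259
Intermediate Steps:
(-170783 + 361348/(-368443))/(430901 + 455887) = (-170783 + 361348*(-1/368443))/886788 = (-170783 - 361348/368443)*(1/886788) = -62924162217/368443*1/886788 = -2996388677/15558611004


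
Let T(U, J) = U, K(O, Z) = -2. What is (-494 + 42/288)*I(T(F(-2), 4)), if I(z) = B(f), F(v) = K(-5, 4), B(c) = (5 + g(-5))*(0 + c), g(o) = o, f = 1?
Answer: 0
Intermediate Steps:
B(c) = 0 (B(c) = (5 - 5)*(0 + c) = 0*c = 0)
F(v) = -2
I(z) = 0
(-494 + 42/288)*I(T(F(-2), 4)) = (-494 + 42/288)*0 = (-494 + 42*(1/288))*0 = (-494 + 7/48)*0 = -23705/48*0 = 0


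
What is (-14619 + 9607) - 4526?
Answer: -9538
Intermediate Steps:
(-14619 + 9607) - 4526 = -5012 - 4526 = -9538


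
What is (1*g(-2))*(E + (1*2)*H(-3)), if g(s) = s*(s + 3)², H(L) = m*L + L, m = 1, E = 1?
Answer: 22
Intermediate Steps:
H(L) = 2*L (H(L) = 1*L + L = L + L = 2*L)
g(s) = s*(3 + s)²
(1*g(-2))*(E + (1*2)*H(-3)) = (1*(-2*(3 - 2)²))*(1 + (1*2)*(2*(-3))) = (1*(-2*1²))*(1 + 2*(-6)) = (1*(-2*1))*(1 - 12) = (1*(-2))*(-11) = -2*(-11) = 22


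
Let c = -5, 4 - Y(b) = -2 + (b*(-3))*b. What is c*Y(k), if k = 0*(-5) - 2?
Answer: -90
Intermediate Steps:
k = -2 (k = 0 - 2 = -2)
Y(b) = 6 + 3*b² (Y(b) = 4 - (-2 + (b*(-3))*b) = 4 - (-2 + (-3*b)*b) = 4 - (-2 - 3*b²) = 4 + (2 + 3*b²) = 6 + 3*b²)
c*Y(k) = -5*(6 + 3*(-2)²) = -5*(6 + 3*4) = -5*(6 + 12) = -5*18 = -90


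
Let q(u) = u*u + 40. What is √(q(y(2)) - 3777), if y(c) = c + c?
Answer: 61*I ≈ 61.0*I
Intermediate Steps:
y(c) = 2*c
q(u) = 40 + u² (q(u) = u² + 40 = 40 + u²)
√(q(y(2)) - 3777) = √((40 + (2*2)²) - 3777) = √((40 + 4²) - 3777) = √((40 + 16) - 3777) = √(56 - 3777) = √(-3721) = 61*I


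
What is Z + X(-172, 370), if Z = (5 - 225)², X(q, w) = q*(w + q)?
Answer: 14344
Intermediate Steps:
X(q, w) = q*(q + w)
Z = 48400 (Z = (-220)² = 48400)
Z + X(-172, 370) = 48400 - 172*(-172 + 370) = 48400 - 172*198 = 48400 - 34056 = 14344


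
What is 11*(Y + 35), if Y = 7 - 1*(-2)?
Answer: 484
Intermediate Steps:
Y = 9 (Y = 7 + 2 = 9)
11*(Y + 35) = 11*(9 + 35) = 11*44 = 484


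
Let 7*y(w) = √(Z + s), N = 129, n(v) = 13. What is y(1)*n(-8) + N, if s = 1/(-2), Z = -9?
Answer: 129 + 13*I*√38/14 ≈ 129.0 + 5.7241*I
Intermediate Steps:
s = -½ ≈ -0.50000
y(w) = I*√38/14 (y(w) = √(-9 - ½)/7 = √(-19/2)/7 = (I*√38/2)/7 = I*√38/14)
y(1)*n(-8) + N = (I*√38/14)*13 + 129 = 13*I*√38/14 + 129 = 129 + 13*I*√38/14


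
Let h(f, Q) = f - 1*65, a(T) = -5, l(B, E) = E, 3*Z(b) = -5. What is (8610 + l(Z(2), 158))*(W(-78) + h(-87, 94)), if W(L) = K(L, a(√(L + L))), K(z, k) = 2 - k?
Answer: -1271360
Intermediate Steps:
Z(b) = -5/3 (Z(b) = (⅓)*(-5) = -5/3)
h(f, Q) = -65 + f (h(f, Q) = f - 65 = -65 + f)
W(L) = 7 (W(L) = 2 - 1*(-5) = 2 + 5 = 7)
(8610 + l(Z(2), 158))*(W(-78) + h(-87, 94)) = (8610 + 158)*(7 + (-65 - 87)) = 8768*(7 - 152) = 8768*(-145) = -1271360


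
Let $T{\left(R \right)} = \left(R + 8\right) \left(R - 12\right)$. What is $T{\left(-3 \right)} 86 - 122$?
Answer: $-6572$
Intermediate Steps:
$T{\left(R \right)} = \left(-12 + R\right) \left(8 + R\right)$ ($T{\left(R \right)} = \left(8 + R\right) \left(-12 + R\right) = \left(-12 + R\right) \left(8 + R\right)$)
$T{\left(-3 \right)} 86 - 122 = \left(-96 + \left(-3\right)^{2} - -12\right) 86 - 122 = \left(-96 + 9 + 12\right) 86 - 122 = \left(-75\right) 86 - 122 = -6450 - 122 = -6572$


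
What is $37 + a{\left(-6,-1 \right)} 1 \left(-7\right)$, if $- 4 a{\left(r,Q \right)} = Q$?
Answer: $\frac{141}{4} \approx 35.25$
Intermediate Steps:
$a{\left(r,Q \right)} = - \frac{Q}{4}$
$37 + a{\left(-6,-1 \right)} 1 \left(-7\right) = 37 + \left(- \frac{1}{4}\right) \left(-1\right) 1 \left(-7\right) = 37 + \frac{1}{4} \left(-7\right) = 37 - \frac{7}{4} = \frac{141}{4}$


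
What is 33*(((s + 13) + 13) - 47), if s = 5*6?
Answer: 297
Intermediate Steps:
s = 30
33*(((s + 13) + 13) - 47) = 33*(((30 + 13) + 13) - 47) = 33*((43 + 13) - 47) = 33*(56 - 47) = 33*9 = 297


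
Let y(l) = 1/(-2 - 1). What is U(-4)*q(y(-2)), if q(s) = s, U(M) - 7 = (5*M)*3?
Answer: 53/3 ≈ 17.667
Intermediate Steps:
y(l) = -⅓ (y(l) = 1/(-3) = -⅓)
U(M) = 7 + 15*M (U(M) = 7 + (5*M)*3 = 7 + 15*M)
U(-4)*q(y(-2)) = (7 + 15*(-4))*(-⅓) = (7 - 60)*(-⅓) = -53*(-⅓) = 53/3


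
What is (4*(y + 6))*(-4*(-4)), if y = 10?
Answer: 1024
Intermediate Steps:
(4*(y + 6))*(-4*(-4)) = (4*(10 + 6))*(-4*(-4)) = (4*16)*16 = 64*16 = 1024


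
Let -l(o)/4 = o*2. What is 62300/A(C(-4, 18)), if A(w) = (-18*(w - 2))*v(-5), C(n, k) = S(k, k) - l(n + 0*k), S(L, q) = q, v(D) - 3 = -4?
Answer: -15575/72 ≈ -216.32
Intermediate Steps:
v(D) = -1 (v(D) = 3 - 4 = -1)
l(o) = -8*o (l(o) = -4*o*2 = -8*o)
C(n, k) = k + 8*n (C(n, k) = k - (-8)*(n + 0*k) = k - (-8)*(n + 0) = k - (-8)*n = k + 8*n)
A(w) = -36 + 18*w (A(w) = -18*(w - 2)*(-1) = -18*(-2 + w)*(-1) = (36 - 18*w)*(-1) = -36 + 18*w)
62300/A(C(-4, 18)) = 62300/(-36 + 18*(18 + 8*(-4))) = 62300/(-36 + 18*(18 - 32)) = 62300/(-36 + 18*(-14)) = 62300/(-36 - 252) = 62300/(-288) = 62300*(-1/288) = -15575/72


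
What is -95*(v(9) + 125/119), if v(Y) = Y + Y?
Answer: -215365/119 ≈ -1809.8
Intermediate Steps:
v(Y) = 2*Y
-95*(v(9) + 125/119) = -95*(2*9 + 125/119) = -95*(18 + 125*(1/119)) = -95*(18 + 125/119) = -95*2267/119 = -215365/119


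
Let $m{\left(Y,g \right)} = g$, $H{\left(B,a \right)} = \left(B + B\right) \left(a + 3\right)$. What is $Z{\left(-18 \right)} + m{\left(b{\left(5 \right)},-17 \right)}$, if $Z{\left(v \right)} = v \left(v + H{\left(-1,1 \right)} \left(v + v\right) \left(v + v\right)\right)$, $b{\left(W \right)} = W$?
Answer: $186931$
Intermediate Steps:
$H{\left(B,a \right)} = 2 B \left(3 + a\right)$
$Z{\left(v \right)} = v \left(v - 32 v^{2}\right)$ ($Z{\left(v \right)} = v \left(v + 2 \left(-1\right) \left(3 + 1\right) \left(v + v\right) \left(v + v\right)\right) = v \left(v + 2 \left(-1\right) 4 \cdot 2 v 2 v\right) = v \left(v - 8 \cdot 4 v^{2}\right) = v \left(v - 32 v^{2}\right)$)
$Z{\left(-18 \right)} + m{\left(b{\left(5 \right)},-17 \right)} = \left(-18\right)^{2} \left(1 - -576\right) - 17 = 324 \left(1 + 576\right) - 17 = 324 \cdot 577 - 17 = 186948 - 17 = 186931$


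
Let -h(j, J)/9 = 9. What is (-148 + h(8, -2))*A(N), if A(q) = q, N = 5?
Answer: -1145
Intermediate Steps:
h(j, J) = -81 (h(j, J) = -9*9 = -81)
(-148 + h(8, -2))*A(N) = (-148 - 81)*5 = -229*5 = -1145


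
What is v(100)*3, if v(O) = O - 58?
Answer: 126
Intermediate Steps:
v(O) = -58 + O
v(100)*3 = (-58 + 100)*3 = 42*3 = 126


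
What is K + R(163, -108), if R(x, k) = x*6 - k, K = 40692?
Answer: 41778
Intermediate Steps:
R(x, k) = -k + 6*x (R(x, k) = 6*x - k = -k + 6*x)
K + R(163, -108) = 40692 + (-1*(-108) + 6*163) = 40692 + (108 + 978) = 40692 + 1086 = 41778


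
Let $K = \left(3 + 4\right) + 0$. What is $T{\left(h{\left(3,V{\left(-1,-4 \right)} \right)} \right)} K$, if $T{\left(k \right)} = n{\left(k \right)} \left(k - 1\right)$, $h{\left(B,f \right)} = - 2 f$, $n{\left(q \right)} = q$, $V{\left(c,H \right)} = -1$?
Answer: $14$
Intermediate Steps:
$T{\left(k \right)} = k \left(-1 + k\right)$ ($T{\left(k \right)} = k \left(k - 1\right) = k \left(-1 + k\right)$)
$K = 7$ ($K = 7 + 0 = 7$)
$T{\left(h{\left(3,V{\left(-1,-4 \right)} \right)} \right)} K = \left(-2\right) \left(-1\right) \left(-1 - -2\right) 7 = 2 \left(-1 + 2\right) 7 = 2 \cdot 1 \cdot 7 = 2 \cdot 7 = 14$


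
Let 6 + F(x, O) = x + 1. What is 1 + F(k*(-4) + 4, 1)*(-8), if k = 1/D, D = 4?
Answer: 17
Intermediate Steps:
k = ¼ (k = 1/4 = ¼ ≈ 0.25000)
F(x, O) = -5 + x (F(x, O) = -6 + (x + 1) = -6 + (1 + x) = -5 + x)
1 + F(k*(-4) + 4, 1)*(-8) = 1 + (-5 + ((¼)*(-4) + 4))*(-8) = 1 + (-5 + (-1 + 4))*(-8) = 1 + (-5 + 3)*(-8) = 1 - 2*(-8) = 1 + 16 = 17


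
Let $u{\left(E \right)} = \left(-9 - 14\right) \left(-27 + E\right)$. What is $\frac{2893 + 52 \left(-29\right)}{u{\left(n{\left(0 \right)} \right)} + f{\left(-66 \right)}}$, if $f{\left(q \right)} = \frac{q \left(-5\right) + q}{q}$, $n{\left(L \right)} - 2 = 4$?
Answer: $\frac{1385}{479} \approx 2.8914$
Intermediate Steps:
$n{\left(L \right)} = 6$ ($n{\left(L \right)} = 2 + 4 = 6$)
$f{\left(q \right)} = -4$ ($f{\left(q \right)} = \frac{- 5 q + q}{q} = \frac{\left(-4\right) q}{q} = -4$)
$u{\left(E \right)} = 621 - 23 E$ ($u{\left(E \right)} = - 23 \left(-27 + E\right) = 621 - 23 E$)
$\frac{2893 + 52 \left(-29\right)}{u{\left(n{\left(0 \right)} \right)} + f{\left(-66 \right)}} = \frac{2893 + 52 \left(-29\right)}{\left(621 - 138\right) - 4} = \frac{2893 - 1508}{\left(621 - 138\right) - 4} = \frac{1385}{483 - 4} = \frac{1385}{479}$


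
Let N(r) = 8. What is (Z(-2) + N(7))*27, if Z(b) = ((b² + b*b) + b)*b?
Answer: -108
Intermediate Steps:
Z(b) = b*(b + 2*b²) (Z(b) = ((b² + b²) + b)*b = (2*b² + b)*b = (b + 2*b²)*b = b*(b + 2*b²))
(Z(-2) + N(7))*27 = ((-2)²*(1 + 2*(-2)) + 8)*27 = (4*(1 - 4) + 8)*27 = (4*(-3) + 8)*27 = (-12 + 8)*27 = -4*27 = -108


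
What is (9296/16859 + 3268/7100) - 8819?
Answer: -263875875572/29924725 ≈ -8818.0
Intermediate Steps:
(9296/16859 + 3268/7100) - 8819 = (9296*(1/16859) + 3268*(1/7100)) - 8819 = (9296/16859 + 817/1775) - 8819 = 30274203/29924725 - 8819 = -263875875572/29924725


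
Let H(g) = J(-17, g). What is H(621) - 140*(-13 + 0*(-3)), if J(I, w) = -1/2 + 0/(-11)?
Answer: 3639/2 ≈ 1819.5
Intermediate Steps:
J(I, w) = -½ (J(I, w) = -1*½ + 0*(-1/11) = -½ + 0 = -½)
H(g) = -½
H(621) - 140*(-13 + 0*(-3)) = -½ - 140*(-13 + 0*(-3)) = -½ - 140*(-13 + 0) = -½ - 140*(-13) = -½ - 1*(-1820) = -½ + 1820 = 3639/2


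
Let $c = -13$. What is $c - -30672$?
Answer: $30659$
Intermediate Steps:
$c - -30672 = -13 - -30672 = -13 + 30672 = 30659$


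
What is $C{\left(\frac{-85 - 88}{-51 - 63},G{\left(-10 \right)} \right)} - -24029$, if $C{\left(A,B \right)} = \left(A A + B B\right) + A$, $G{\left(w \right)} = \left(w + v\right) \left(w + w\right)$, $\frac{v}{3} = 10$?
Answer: $\frac{2391690535}{12996} \approx 1.8403 \cdot 10^{5}$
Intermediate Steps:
$v = 30$ ($v = 3 \cdot 10 = 30$)
$G{\left(w \right)} = 2 w \left(30 + w\right)$ ($G{\left(w \right)} = \left(w + 30\right) \left(w + w\right) = \left(30 + w\right) 2 w = 2 w \left(30 + w\right)$)
$C{\left(A,B \right)} = A + A^{2} + B^{2}$ ($C{\left(A,B \right)} = \left(A^{2} + B^{2}\right) + A = A + A^{2} + B^{2}$)
$C{\left(\frac{-85 - 88}{-51 - 63},G{\left(-10 \right)} \right)} - -24029 = \left(\frac{-85 - 88}{-51 - 63} + \left(\frac{-85 - 88}{-51 - 63}\right)^{2} + \left(2 \left(-10\right) \left(30 - 10\right)\right)^{2}\right) - -24029 = \left(- \frac{173}{-114} + \left(- \frac{173}{-114}\right)^{2} + \left(2 \left(-10\right) 20\right)^{2}\right) + 24029 = \left(\left(-173\right) \left(- \frac{1}{114}\right) + \left(\left(-173\right) \left(- \frac{1}{114}\right)\right)^{2} + \left(-400\right)^{2}\right) + 24029 = \left(\frac{173}{114} + \left(\frac{173}{114}\right)^{2} + 160000\right) + 24029 = \left(\frac{173}{114} + \frac{29929}{12996} + 160000\right) + 24029 = \frac{2079409651}{12996} + 24029 = \frac{2391690535}{12996}$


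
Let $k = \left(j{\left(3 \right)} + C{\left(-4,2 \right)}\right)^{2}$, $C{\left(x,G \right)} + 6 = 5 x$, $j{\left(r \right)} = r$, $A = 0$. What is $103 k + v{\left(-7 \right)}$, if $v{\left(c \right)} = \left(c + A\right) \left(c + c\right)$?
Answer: $54585$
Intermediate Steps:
$C{\left(x,G \right)} = -6 + 5 x$
$v{\left(c \right)} = 2 c^{2}$ ($v{\left(c \right)} = \left(c + 0\right) \left(c + c\right) = c 2 c = 2 c^{2}$)
$k = 529$ ($k = \left(3 + \left(-6 + 5 \left(-4\right)\right)\right)^{2} = \left(3 - 26\right)^{2} = \left(-23\right)^{2} = 529$)
$103 k + v{\left(-7 \right)} = 103 \cdot 529 + 2 \left(-7\right)^{2} = 54487 + 2 \cdot 49 = 54487 + 98 = 54585$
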